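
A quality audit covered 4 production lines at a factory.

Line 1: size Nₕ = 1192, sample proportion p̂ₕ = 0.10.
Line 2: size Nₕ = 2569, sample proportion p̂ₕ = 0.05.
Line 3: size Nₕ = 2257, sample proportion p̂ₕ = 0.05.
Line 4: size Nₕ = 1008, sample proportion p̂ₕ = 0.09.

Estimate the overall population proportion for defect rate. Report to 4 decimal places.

N = 1192 + 2569 + 2257 + 1008 = 7026.
Overall proportion = Σ (Nₕ/N)·p̂ₕ.
Σ Nₕp̂ₕ = 119.2 + 128.45 + 112.85 + 90.72 = 451.22.
451.22 / 7026 = 0.064221... → 0.0642.

0.0642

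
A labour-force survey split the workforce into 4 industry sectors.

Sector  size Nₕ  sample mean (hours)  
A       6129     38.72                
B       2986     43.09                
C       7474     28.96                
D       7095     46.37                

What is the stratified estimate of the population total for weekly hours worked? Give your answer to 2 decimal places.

Population total = Σ Nₕ·x̄ₕ (each stratum's size times its mean).
6129·38.72 + 2986·43.09 + 7474·28.96 + 7095·46.37 = 237314.88 + 128666.74 + 216447.04 + 328995.15 = 911423.81.

911423.81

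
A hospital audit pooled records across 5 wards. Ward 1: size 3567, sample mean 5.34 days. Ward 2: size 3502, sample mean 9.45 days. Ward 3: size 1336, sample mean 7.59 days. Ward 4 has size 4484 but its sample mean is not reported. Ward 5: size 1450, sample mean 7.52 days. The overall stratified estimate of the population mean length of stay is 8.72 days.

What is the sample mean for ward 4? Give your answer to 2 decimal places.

11.56

Σ Nₕx̄ₕ = N·μ, so 4484·x̄_4 = 14339·8.72 − (3567·5.34 + 3502·9.45 + 1336·7.59 + 1450·7.52).
= 125036.08 − 73185.92 = 51850.16.
x̄_4 = 51850.16 / 4484 = 11.5634... → 11.56.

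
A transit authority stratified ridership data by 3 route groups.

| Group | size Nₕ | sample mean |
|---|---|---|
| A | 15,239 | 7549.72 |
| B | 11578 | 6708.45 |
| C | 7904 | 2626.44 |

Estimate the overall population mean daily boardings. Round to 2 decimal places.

N = 15239 + 11578 + 7904 = 34721.
Weight each subgroup mean by Nₕ/N and sum.
Σ Nₕx̄ₕ = 15239·7549.72 + 11578·6708.45 + 7904·2626.44 = 115050183.08 + 77670434.1 + 20759381.76 = 213479998.94.
Divide by N: 213479998.94 / 34721 = 6148.4404... → 6148.44.

6148.44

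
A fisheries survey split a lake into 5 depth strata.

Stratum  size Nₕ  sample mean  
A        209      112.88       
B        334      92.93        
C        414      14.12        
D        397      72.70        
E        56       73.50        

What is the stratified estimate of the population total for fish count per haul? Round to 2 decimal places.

A: 209·112.88 = 23591.92
B: 334·92.93 = 31038.62
C: 414·14.12 = 5845.68
D: 397·72.70 = 28861.9
E: 56·73.50 = 4116
τ̂ = Σ Nₕx̄ₕ = 93454.12.

93454.12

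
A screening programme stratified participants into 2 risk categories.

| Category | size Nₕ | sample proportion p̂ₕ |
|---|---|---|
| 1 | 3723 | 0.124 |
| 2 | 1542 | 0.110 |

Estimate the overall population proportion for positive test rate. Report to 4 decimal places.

0.1199

Wₕ = Nₕ/N with N = 5265: 0.7071, 0.2929.
p̂_st = 0.7071·0.124 + 0.2929·0.110 ≈ 0.119900... → 0.1199.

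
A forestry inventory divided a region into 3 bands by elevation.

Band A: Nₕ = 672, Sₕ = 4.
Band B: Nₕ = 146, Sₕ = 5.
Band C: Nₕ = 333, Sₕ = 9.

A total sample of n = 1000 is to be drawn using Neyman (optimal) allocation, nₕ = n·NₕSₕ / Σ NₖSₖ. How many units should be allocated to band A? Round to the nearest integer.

Σ NₕSₕ = 672·4 + 146·5 + 333·9 = 6415.
Share for A: 2688/6415 = 0.41902.
n_A = 1000 × 0.41902 = 419.018... → 419.

419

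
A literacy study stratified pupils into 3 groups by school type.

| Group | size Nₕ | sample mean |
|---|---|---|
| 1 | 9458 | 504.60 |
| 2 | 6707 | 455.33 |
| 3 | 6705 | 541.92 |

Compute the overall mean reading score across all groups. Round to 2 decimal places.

501.09

x̄_st = (Σ Nₕx̄ₕ) / (Σ Nₕ) = (9458·504.60 + 6707·455.33 + 6705·541.92) / 22870
= 11459978.71 / 22870 = 501.0922... → 501.09.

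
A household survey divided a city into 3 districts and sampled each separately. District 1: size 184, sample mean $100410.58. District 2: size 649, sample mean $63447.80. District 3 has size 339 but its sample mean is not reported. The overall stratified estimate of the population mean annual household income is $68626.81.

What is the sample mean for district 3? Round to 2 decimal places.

Σ Nₕx̄ₕ = N·μ, so 339·x̄_3 = 1172·68626.81 − (184·100410.58 + 649·63447.80).
= 80430621.32 − 59653168.92 = 20777452.4.
x̄_3 = 20777452.4 / 339 = 61290.4201... → 61290.42.

61290.42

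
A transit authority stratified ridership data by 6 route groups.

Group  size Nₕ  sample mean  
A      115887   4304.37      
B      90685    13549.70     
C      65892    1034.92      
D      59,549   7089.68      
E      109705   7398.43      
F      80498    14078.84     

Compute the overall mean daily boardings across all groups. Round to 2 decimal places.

7971.63

N = 115887 + 90685 + 65892 + 59549 + 109705 + 80498 = 522216.
Overall mean = Σ (Nₕ/N)·x̄ₕ — weight by population share, not a simple average.
Σ Nₕx̄ₕ = 115887·4304.37 + 90685·13549.70 + 65892·1034.92 + 59549·7089.68 + 109705·7398.43 + 80498·14078.84 = 498820526.19 + 1228754544.5 + 68192948.64 + 422183354.32 + 811644763.15 + 1133318462.32 = 4162914599.12.
Divide by N: 4162914599.12 / 522216 = 7971.6336... → 7971.63.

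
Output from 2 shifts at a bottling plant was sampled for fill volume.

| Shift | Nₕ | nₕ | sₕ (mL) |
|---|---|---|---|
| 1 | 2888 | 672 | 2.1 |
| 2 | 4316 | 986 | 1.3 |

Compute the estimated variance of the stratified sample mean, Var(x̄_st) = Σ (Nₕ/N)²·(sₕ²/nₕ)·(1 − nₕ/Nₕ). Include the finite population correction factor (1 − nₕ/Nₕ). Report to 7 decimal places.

N = 7204; Wₕ = Nₕ/N.
shift 1: (2888/7204)²·2.1²/672·(1 − 672/2888) = 0.0008092615
shift 2: (4316/7204)²·1.3²/986·(1 − 986/4316) = 0.0004746659
Sum = 0.0012839274 → 0.0012839.

0.0012839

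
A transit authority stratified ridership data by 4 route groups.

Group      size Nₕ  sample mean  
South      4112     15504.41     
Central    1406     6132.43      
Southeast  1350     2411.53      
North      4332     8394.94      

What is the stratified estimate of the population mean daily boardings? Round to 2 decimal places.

9999.89

x̄_st = (Σ Nₕx̄ₕ) / (Σ Nₕ) = (4112·15504.41 + 1406·6132.43 + 1350·2411.53 + 4332·8394.94) / 11200
= 111998776.08 / 11200 = 9999.8907... → 9999.89.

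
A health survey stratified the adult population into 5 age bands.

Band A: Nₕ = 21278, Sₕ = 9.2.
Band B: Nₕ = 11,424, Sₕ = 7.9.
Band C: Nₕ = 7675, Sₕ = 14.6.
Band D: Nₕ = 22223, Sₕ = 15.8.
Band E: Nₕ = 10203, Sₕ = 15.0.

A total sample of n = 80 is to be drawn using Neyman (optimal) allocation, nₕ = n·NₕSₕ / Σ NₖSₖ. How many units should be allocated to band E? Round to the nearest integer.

Σ NₕSₕ = 21278·9.2 + 11424·7.9 + 7675·14.6 + 22223·15.8 + 10203·15.0 = 902230.6.
Share for E: 153045/902230.6 = 0.16963.
n_E = 80 × 0.16963 = 13.570... → 14.

14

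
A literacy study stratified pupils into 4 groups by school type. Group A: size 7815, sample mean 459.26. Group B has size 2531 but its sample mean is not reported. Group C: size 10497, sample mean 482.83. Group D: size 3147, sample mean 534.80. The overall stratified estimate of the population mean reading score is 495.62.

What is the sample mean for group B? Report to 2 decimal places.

612.22

N = 7815 + 2531 + 10497 + 3147 = 23990.
Overall total = μ·N = 495.62·23990 = 11889923.8.
Subtract the known strata: 7815·459.26 + 10497·482.83 + 3147·534.80 = 10340399.01.
Remaining total for group B: 11889923.8 − 10340399.01 = 1549524.79.
Divide by its size: 1549524.79 / 2531 = 612.2184... → 612.22.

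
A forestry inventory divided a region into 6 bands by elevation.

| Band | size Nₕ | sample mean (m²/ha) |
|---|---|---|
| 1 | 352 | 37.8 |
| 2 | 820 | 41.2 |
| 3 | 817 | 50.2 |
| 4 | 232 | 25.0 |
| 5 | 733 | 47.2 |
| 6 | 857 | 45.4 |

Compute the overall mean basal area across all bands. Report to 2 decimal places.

N = 3811; weights Wₕ = Nₕ/N = (0.0924, 0.2152, 0.2144, 0.0609, 0.1923, 0.2249).
x̄_st = Σ Wₕ·x̄ₕ = 0.0924·37.8 + 0.2152·41.2 + 0.2144·50.2 + 0.0609·25.0 + 0.1923·47.2 + 0.2249·45.4 ≈ 43.9277...
→ 43.93.

43.93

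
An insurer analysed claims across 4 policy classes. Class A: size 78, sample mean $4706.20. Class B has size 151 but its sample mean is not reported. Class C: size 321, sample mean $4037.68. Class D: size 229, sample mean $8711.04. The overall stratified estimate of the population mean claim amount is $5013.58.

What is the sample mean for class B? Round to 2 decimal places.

N = 78 + 151 + 321 + 229 = 779.
Overall total = μ·N = 5013.58·779 = 3905578.82.
Subtract the known strata: 78·4706.20 + 321·4037.68 + 229·8711.04 = 3658007.04.
Remaining total for class B: 3905578.82 − 3658007.04 = 247571.78.
Divide by its size: 247571.78 / 151 = 1639.5482... → 1639.55.

1639.55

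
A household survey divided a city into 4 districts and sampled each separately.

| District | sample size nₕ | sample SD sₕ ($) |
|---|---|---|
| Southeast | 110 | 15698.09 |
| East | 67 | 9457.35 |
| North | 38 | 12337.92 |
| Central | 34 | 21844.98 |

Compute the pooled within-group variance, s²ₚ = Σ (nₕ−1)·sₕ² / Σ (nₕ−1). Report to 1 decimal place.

Southeast: (110−1)·15698.09² = 109·246430029.6481 = 26860873231.6429
East: (67−1)·9457.35² = 66·89441469.0225 = 5903136955.485
North: (38−1)·12337.92² = 37·152224269.9264 = 5632297987.2768
Central: (34−1)·21844.98² = 33·477203151.2004 = 15747703989.6132
Numerator = 54144012164.0179; denominator = Σ(nₕ−1) = 245.
s²ₚ = 54144012164.0179/245 = 220995968.016... → 220995968.0.

220995968.0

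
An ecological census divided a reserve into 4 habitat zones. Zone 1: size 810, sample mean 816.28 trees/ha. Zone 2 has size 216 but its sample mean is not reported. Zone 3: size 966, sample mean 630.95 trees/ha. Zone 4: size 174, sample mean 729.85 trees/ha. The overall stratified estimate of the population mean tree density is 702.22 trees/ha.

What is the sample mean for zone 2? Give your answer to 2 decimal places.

570.97

N = 810 + 216 + 966 + 174 = 2166.
Overall total = μ·N = 702.22·2166 = 1521008.52.
Subtract the known strata: 810·816.28 + 966·630.95 + 174·729.85 = 1397678.4.
Remaining total for zone 2: 1521008.52 − 1397678.4 = 123330.12.
Divide by its size: 123330.12 / 216 = 570.9728... → 570.97.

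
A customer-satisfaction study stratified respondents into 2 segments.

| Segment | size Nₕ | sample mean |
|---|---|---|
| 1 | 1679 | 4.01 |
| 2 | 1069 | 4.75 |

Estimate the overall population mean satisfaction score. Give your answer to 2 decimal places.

4.30

N = 2748; weights Wₕ = Nₕ/N = (0.6110, 0.3890).
x̄_st = Σ Wₕ·x̄ₕ = 0.6110·4.01 + 0.3890·4.75 ≈ 4.2979...
→ 4.30.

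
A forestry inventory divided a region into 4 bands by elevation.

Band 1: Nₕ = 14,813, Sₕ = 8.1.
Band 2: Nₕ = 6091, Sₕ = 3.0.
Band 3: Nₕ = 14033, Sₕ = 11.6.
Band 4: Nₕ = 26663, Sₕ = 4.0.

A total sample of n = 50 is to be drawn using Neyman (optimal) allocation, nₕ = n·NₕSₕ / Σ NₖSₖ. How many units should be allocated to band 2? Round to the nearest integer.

1: NₕSₕ = 14813·8.1 = 119985.3
2: NₕSₕ = 6091·3.0 = 18273
3: NₕSₕ = 14033·11.6 = 162782.8
4: NₕSₕ = 26663·4.0 = 106652
Σ NₕSₕ = 407693.1.
n_2 = 50·18273/407693.1 = 2.241... → 2.

2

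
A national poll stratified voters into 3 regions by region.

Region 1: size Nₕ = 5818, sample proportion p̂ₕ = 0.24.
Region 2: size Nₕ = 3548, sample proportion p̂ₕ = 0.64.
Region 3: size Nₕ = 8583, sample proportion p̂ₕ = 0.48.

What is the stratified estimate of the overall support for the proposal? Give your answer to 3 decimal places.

Wₕ = Nₕ/N with N = 17949: 0.3241, 0.1977, 0.4782.
p̂_st = 0.3241·0.24 + 0.1977·0.64 + 0.4782·0.48 ≈ 0.43383... → 0.434.

0.434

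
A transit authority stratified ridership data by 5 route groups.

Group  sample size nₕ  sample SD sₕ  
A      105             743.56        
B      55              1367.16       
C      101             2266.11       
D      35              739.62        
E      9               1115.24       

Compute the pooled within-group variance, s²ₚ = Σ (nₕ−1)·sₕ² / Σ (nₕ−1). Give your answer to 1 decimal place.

A: (105−1)·743.56² = 104·552881.4736 = 57499673.2544
B: (55−1)·1367.16² = 54·1869126.4656 = 100932829.1424
C: (101−1)·2266.11² = 100·5135254.5321 = 513525453.21
D: (35−1)·739.62² = 34·547037.7444 = 18599283.3096
E: (9−1)·1115.24² = 8·1243760.2576 = 9950082.0608
Numerator = 700507320.9772; denominator = Σ(nₕ−1) = 300.
s²ₚ = 700507320.9772/300 = 2335024.403... → 2335024.4.

2335024.4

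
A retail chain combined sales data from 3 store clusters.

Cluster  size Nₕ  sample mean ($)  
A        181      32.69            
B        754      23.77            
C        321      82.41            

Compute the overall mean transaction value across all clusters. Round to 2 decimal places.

40.04

N = 1256; weights Wₕ = Nₕ/N = (0.1441, 0.6003, 0.2556).
x̄_st = Σ Wₕ·x̄ₕ = 0.1441·32.69 + 0.6003·23.77 + 0.2556·82.41 ≈ 40.0423...
→ 40.04.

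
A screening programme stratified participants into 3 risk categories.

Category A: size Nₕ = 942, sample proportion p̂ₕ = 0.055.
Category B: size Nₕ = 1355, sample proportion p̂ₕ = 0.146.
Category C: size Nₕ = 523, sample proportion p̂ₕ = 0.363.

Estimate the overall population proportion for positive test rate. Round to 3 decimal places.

0.156

N = 942 + 1355 + 523 = 2820.
Overall proportion = Σ (Nₕ/N)·p̂ₕ.
Σ Nₕp̂ₕ = 51.81 + 197.83 + 189.849 = 439.489.
439.489 / 2820 = 0.15585... → 0.156.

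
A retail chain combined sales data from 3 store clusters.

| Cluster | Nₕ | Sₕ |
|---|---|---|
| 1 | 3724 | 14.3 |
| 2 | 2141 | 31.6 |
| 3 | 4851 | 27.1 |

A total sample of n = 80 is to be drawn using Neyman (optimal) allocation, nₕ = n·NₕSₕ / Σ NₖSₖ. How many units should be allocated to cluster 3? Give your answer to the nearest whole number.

Σ NₕSₕ = 3724·14.3 + 2141·31.6 + 4851·27.1 = 252370.9.
Share for 3: 131462.1/252370.9 = 0.52091.
n_3 = 80 × 0.52091 = 41.673... → 42.

42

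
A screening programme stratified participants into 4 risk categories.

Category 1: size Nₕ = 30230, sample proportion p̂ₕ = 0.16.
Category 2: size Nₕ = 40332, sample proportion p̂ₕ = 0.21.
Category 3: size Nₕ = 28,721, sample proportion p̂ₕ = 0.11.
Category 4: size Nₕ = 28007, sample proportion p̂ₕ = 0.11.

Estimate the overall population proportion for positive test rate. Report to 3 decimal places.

Wₕ = Nₕ/N with N = 127290: 0.2375, 0.3169, 0.2256, 0.2200.
p̂_st = 0.2375·0.16 + 0.3169·0.21 + 0.2256·0.11 + 0.2200·0.11 ≈ 0.15356... → 0.154.

0.154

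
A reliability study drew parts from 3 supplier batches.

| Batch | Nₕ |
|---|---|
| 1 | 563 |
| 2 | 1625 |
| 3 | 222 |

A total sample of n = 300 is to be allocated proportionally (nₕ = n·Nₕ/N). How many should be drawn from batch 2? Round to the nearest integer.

Share of batch 2 = 1625/2410 = 0.67427.
Allocate 300 × 0.67427 = 202.282... → 202.

202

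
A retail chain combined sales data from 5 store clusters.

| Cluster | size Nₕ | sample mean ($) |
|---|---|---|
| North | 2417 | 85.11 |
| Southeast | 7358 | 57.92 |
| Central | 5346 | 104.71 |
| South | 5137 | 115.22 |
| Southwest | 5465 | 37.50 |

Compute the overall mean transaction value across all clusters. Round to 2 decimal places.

N = 2417 + 7358 + 5346 + 5137 + 5465 = 25723.
The stratified mean weights each stratum mean by its population share Nₕ/N.
Σ Nₕx̄ₕ = 2417·85.11 + 7358·57.92 + 5346·104.71 + 5137·115.22 + 5465·37.50 = 205710.87 + 426175.36 + 559779.66 + 591885.14 + 204937.5 = 1988488.53.
Divide by N: 1988488.53 / 25723 = 77.3039... → 77.30.

77.30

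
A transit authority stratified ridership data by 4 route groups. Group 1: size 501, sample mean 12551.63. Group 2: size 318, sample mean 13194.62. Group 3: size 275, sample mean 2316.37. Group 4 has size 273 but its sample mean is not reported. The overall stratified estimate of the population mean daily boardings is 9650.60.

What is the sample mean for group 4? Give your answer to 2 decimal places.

7586.49

Σ Nₕx̄ₕ = N·μ, so 273·x̄_4 = 1367·9650.60 − (501·12551.63 + 318·13194.62 + 275·2316.37).
= 13192370.2 − 11121257.54 = 2071112.66.
x̄_4 = 2071112.66 / 273 = 7586.4933... → 7586.49.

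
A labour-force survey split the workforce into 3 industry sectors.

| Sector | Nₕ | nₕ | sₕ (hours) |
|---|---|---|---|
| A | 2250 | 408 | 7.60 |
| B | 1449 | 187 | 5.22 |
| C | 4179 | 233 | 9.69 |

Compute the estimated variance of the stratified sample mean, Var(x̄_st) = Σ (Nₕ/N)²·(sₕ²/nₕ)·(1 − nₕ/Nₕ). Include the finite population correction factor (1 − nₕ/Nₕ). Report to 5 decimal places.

0.12082

N = 7878; Wₕ = Nₕ/N.
sector A: (2250/7878)²·7.60²/408·(1 − 408/2250) = 0.00945382
sector B: (1449/7878)²·5.22²/187·(1 − 187/1449) = 0.00429334
sector C: (4179/7878)²·9.69²/233·(1 − 233/4179) = 0.10707526
Sum = 0.12082242 → 0.12082.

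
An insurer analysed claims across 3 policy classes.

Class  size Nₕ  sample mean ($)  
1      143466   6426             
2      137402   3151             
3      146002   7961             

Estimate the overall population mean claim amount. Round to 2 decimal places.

N = 143466 + 137402 + 146002 = 426870.
The stratified mean weights each stratum mean by its population share Nₕ/N.
Σ Nₕx̄ₕ = 143466·6426 + 137402·3151 + 146002·7961 = 921912516 + 432953702 + 1162321922 = 2517188140.
Divide by N: 2517188140 / 426870 = 5896.8495... → 5896.85.

5896.85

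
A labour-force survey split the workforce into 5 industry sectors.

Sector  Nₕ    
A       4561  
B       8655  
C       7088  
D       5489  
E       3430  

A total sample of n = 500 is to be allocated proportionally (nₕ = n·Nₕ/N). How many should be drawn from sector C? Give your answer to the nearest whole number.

Share of sector C = 7088/29223 = 0.24255.
Allocate 500 × 0.24255 = 121.274... → 121.

121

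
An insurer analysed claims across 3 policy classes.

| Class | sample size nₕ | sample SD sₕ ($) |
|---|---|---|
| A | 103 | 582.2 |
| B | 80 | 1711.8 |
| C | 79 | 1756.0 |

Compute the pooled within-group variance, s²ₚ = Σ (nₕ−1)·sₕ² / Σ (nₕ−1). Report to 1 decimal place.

Degrees of freedom: 102 + 79 + 78 = 259.
Σ(nₕ−1)sₕ² = 102·338956.84 + 79·2930259.24 + 78·3083536 = 506579885.64.
s²ₚ = 506579885.64 / 259 = 1955906.894... → 1955906.9.

1955906.9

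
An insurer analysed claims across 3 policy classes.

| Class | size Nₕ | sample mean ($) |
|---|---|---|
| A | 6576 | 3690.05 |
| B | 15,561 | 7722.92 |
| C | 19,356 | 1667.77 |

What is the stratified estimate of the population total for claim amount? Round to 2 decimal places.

Population total = Σ Nₕ·x̄ₕ (each stratum's size times its mean).
6576·3690.05 + 15561·7722.92 + 19356·1667.77 = 24265768.8 + 120176358.12 + 32281356.12 = 176723483.04.

176723483.04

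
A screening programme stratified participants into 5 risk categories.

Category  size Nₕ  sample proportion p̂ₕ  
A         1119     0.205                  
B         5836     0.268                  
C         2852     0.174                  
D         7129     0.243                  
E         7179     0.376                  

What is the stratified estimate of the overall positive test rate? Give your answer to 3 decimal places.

0.279

N = 1119 + 5836 + 2852 + 7129 + 7179 = 24115.
Overall proportion = Σ (Nₕ/N)·p̂ₕ.
Σ Nₕp̂ₕ = 229.395 + 1564.048 + 496.248 + 1732.347 + 2699.304 = 6721.342.
6721.342 / 24115 = 0.27872... → 0.279.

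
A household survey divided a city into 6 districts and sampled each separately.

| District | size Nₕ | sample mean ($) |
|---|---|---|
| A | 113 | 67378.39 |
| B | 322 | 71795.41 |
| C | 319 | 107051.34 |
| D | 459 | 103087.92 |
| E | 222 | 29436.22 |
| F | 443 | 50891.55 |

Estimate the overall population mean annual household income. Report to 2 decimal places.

75228.12

N = 113 + 322 + 319 + 459 + 222 + 443 = 1878.
The stratified mean weights each stratum mean by its population share Nₕ/N.
Σ Nₕx̄ₕ = 113·67378.39 + 322·71795.41 + 319·107051.34 + 459·103087.92 + 222·29436.22 + 443·50891.55 = 7613758.07 + 23118122.02 + 34149377.46 + 47317355.28 + 6534840.84 + 22544956.65 = 141278410.32.
Divide by N: 141278410.32 / 1878 = 75228.1205... → 75228.12.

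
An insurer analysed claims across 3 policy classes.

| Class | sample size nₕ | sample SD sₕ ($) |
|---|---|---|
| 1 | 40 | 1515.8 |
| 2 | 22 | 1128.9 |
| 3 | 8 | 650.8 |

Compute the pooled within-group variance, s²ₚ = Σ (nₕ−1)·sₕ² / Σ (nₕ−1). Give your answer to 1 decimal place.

Degrees of freedom: 39 + 21 + 7 = 67.
Σ(nₕ−1)sₕ² = 39·2297649.64 + 21·1274415.21 + 7·423540.64 = 119335839.85.
s²ₚ = 119335839.85 / 67 = 1781131.938... → 1781131.9.

1781131.9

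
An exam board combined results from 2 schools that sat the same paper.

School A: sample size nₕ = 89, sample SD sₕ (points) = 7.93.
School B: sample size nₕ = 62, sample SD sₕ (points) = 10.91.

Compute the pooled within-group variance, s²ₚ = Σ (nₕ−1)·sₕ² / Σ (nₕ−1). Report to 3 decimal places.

85.870

Degrees of freedom: 88 + 61 = 149.
Σ(nₕ−1)sₕ² = 88·62.8849 + 61·119.0281 = 12794.5853.
s²ₚ = 12794.5853 / 149 = 85.8697 → 85.870.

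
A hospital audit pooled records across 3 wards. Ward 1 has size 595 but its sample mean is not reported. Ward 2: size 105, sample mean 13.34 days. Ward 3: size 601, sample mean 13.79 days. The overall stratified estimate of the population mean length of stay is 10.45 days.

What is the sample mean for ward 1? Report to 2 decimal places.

N = 595 + 105 + 601 = 1301.
Overall total = μ·N = 10.45·1301 = 13595.45.
Subtract the known strata: 105·13.34 + 601·13.79 = 9688.49.
Remaining total for ward 1: 13595.45 − 9688.49 = 3906.96.
Divide by its size: 3906.96 / 595 = 6.5663... → 6.57.

6.57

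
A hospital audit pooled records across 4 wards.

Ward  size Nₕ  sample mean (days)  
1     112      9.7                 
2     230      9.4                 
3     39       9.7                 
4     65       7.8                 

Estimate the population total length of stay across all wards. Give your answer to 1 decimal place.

Estimate total by summing Nₕ·x̄ₕ over strata.
112·9.7 + 230·9.4 + 39·9.7 + 65·7.8 = 1086.4 + 2162 + 378.3 + 507 = 4133.7.

4133.7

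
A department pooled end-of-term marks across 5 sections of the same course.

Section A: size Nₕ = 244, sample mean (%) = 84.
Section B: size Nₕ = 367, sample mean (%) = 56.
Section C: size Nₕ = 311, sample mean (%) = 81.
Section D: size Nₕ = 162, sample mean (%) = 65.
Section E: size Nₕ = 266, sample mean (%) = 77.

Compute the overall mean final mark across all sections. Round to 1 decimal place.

x̄_st = (Σ Nₕx̄ₕ) / (Σ Nₕ) = (244·84 + 367·56 + 311·81 + 162·65 + 266·77) / 1350
= 97251 / 1350 = 72.038... → 72.0.

72.0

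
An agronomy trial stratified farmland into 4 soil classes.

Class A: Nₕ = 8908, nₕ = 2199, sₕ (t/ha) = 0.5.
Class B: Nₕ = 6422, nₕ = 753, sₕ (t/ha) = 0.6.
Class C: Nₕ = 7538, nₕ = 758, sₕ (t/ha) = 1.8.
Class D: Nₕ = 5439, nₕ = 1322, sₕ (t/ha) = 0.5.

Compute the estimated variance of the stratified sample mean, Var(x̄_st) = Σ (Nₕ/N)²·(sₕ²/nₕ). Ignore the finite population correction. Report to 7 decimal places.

0.0003460

N = 28307. Term for each stratum: Wₕ²sₕ²/nₕ.
Var(x̄_st) = 0.0000112587 + 0.0000246071 + 0.0003031101 + 0.0000069817 = 0.0003459575 → 0.0003460.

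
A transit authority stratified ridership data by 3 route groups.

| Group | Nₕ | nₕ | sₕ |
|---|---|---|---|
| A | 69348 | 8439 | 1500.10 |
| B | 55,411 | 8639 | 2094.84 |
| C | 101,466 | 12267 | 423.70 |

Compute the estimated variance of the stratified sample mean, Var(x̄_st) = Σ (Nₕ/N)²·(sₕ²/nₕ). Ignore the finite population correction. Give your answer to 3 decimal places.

N = 226225; Wₕ = Nₕ/N.
group A: (69348/226225)²·1500.10²/8439 = 25.057407
group B: (55411/226225)²·2094.84²/8639 = 30.475373
group C: (101466/226225)²·423.70²/12267 = 2.944004
Sum = 58.476784 → 58.477.

58.477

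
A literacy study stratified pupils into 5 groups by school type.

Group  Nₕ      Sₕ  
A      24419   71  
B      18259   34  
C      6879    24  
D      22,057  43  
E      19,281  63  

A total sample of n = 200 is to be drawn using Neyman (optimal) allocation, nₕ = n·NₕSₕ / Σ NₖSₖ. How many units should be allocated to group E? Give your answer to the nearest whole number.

A: NₕSₕ = 24419·71 = 1733749
B: NₕSₕ = 18259·34 = 620806
C: NₕSₕ = 6879·24 = 165096
D: NₕSₕ = 22057·43 = 948451
E: NₕSₕ = 19281·63 = 1214703
Σ NₕSₕ = 4682805.
n_E = 200·1214703/4682805 = 51.879... → 52.

52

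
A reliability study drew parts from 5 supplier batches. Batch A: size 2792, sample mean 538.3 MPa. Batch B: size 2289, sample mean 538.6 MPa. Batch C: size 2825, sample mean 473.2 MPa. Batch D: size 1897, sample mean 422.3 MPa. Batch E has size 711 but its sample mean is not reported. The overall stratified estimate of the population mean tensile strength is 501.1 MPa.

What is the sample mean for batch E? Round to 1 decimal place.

N = 2792 + 2289 + 2825 + 1897 + 711 = 10514.
Overall total = μ·N = 501.1·10514 = 5268565.4.
Subtract the known strata: 2792·538.3 + 2289·538.6 + 2825·473.2 + 1897·422.3 = 4873682.1.
Remaining total for batch E: 5268565.4 − 4873682.1 = 394883.3.
Divide by its size: 394883.3 / 711 = 555.391... → 555.4.

555.4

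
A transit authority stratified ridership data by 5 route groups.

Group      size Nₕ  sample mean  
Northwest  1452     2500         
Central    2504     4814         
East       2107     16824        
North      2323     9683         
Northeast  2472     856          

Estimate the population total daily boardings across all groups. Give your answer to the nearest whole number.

Population total = Σ Nₕ·x̄ₕ (each stratum's size times its mean).
1452·2500 + 2504·4814 + 2107·16824 + 2323·9683 + 2472·856 = 3630000 + 12054256 + 35448168 + 22493609 + 2116032 = 75742065.

75742065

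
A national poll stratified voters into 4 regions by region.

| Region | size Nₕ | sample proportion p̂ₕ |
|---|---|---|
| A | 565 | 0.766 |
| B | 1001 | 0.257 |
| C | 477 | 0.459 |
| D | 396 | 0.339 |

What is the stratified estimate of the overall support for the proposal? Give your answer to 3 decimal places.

0.428

Wₕ = Nₕ/N with N = 2439: 0.2317, 0.4104, 0.1956, 0.1624.
p̂_st = 0.2317·0.766 + 0.4104·0.257 + 0.1956·0.459 + 0.1624·0.339 ≈ 0.42773... → 0.428.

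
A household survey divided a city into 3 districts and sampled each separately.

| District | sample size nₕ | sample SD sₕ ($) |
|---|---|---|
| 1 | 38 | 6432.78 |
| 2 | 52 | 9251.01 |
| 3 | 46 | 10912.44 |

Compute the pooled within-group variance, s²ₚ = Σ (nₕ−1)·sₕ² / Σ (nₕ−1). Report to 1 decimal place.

84619439.5

1: (38−1)·6432.78² = 37·41380658.5284 = 1531084365.5508
2: (52−1)·9251.01² = 51·85581186.0201 = 4364640487.0251
3: (46−1)·10912.44² = 45·119081346.7536 = 5358660603.912
Numerator = 11254385456.4879; denominator = Σ(nₕ−1) = 133.
s²ₚ = 11254385456.4879/133 = 84619439.522... → 84619439.5.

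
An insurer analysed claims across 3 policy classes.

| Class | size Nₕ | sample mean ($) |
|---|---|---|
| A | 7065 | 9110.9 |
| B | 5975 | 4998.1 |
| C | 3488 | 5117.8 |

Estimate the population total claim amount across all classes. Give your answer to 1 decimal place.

A: 7065·9110.9 = 64368508.5
B: 5975·4998.1 = 29863647.5
C: 3488·5117.8 = 17850886.4
τ̂ = Σ Nₕx̄ₕ = 112083042.4.

112083042.4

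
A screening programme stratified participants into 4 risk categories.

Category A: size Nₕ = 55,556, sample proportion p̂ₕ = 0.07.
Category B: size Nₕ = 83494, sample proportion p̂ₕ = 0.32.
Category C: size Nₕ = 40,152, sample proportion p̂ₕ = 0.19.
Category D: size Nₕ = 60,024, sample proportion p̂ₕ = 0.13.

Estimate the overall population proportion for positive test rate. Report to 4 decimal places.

0.1924

Wₕ = Nₕ/N with N = 239226: 0.2322, 0.3490, 0.1678, 0.2509.
p̂_st = 0.2322·0.07 + 0.3490·0.32 + 0.1678·0.19 + 0.2509·0.13 ≈ 0.192450... → 0.1924.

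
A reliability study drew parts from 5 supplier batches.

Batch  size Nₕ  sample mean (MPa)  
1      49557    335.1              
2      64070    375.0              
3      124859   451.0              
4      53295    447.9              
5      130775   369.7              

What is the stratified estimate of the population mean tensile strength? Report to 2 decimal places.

400.33

N = 422556; weights Wₕ = Nₕ/N = (0.1173, 0.1516, 0.2955, 0.1261, 0.3095).
x̄_st = Σ Wₕ·x̄ₕ = 0.1173·335.1 + 0.1516·375.0 + 0.2955·451.0 + 0.1261·447.9 + 0.3095·369.7 ≈ 400.3317...
→ 400.33.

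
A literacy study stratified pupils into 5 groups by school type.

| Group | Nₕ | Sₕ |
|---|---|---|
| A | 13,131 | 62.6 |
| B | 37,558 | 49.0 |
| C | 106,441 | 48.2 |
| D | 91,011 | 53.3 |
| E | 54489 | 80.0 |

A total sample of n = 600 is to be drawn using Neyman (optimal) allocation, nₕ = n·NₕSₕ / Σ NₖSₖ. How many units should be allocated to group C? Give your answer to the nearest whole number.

Σ NₕSₕ = 13131·62.6 + 37558·49.0 + 106441·48.2 + 91011·53.3 + 54489·80.0 = 17002805.1.
Share for C: 5130456.2/17002805.1 = 0.30174.
n_C = 600 × 0.30174 = 181.045... → 181.

181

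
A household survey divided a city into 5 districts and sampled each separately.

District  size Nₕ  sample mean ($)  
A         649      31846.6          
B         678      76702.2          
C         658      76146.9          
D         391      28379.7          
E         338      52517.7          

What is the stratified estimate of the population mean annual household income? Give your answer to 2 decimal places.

55867.59

N = 649 + 678 + 658 + 391 + 338 = 2714.
Overall mean = Σ (Nₕ/N)·x̄ₕ — weight by population share, not a simple average.
Σ Nₕx̄ₕ = 649·31846.6 + 678·76702.2 + 658·76146.9 + 391·28379.7 + 338·52517.7 = 20668443.4 + 52004091.6 + 50104660.2 + 11096462.7 + 17750982.6 = 151624640.5.
Divide by N: 151624640.5 / 2714 = 55867.5905... → 55867.59.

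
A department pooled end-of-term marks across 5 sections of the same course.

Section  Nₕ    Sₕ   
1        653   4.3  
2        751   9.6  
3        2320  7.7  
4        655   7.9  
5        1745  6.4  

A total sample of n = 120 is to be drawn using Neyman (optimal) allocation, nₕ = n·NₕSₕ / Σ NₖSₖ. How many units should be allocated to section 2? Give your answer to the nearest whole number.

Σ NₕSₕ = 653·4.3 + 751·9.6 + 2320·7.7 + 655·7.9 + 1745·6.4 = 44224.
Share for 2: 7209.6/44224 = 0.16302.
n_2 = 120 × 0.16302 = 19.563... → 20.

20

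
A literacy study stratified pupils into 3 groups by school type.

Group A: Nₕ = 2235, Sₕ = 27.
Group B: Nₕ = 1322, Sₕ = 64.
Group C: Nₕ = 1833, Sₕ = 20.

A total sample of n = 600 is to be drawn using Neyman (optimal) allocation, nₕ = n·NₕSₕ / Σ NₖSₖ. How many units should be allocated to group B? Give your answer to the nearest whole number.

A: NₕSₕ = 2235·27 = 60345
B: NₕSₕ = 1322·64 = 84608
C: NₕSₕ = 1833·20 = 36660
Σ NₕSₕ = 181613.
n_B = 600·84608/181613 = 279.522... → 280.

280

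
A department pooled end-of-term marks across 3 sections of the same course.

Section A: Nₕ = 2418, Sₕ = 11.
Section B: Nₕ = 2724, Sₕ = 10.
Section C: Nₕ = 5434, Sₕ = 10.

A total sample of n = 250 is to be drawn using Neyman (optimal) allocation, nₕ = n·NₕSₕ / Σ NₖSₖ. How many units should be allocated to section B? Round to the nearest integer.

63

A: NₕSₕ = 2418·11 = 26598
B: NₕSₕ = 2724·10 = 27240
C: NₕSₕ = 5434·10 = 54340
Σ NₕSₕ = 108178.
n_B = 250·27240/108178 = 62.952... → 63.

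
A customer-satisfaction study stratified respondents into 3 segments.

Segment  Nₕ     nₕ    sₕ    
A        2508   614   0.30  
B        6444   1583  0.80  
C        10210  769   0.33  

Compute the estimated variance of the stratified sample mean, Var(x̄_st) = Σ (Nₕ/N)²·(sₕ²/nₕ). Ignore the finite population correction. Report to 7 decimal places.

0.0000884

N = 19162; Wₕ = Nₕ/N.
segment A: (2508/19162)²·0.30²/614 = 0.0000025110
segment B: (6444/19162)²·0.80²/1583 = 0.0000457223
segment C: (10210/19162)²·0.33²/769 = 0.0000402042
Sum = 0.0000884375 → 0.0000884.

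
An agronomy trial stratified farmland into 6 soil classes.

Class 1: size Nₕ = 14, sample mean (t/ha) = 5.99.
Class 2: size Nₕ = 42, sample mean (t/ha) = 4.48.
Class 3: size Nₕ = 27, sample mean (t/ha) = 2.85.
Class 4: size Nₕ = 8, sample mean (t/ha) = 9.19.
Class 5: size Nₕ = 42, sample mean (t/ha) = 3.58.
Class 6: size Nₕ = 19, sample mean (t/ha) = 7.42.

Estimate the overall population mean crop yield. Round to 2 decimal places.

N = 152; weights Wₕ = Nₕ/N = (0.0921, 0.2763, 0.1776, 0.0526, 0.2763, 0.1250).
x̄_st = Σ Wₕ·x̄ₕ = 0.0921·5.99 + 0.2763·4.48 + 0.1776·2.85 + 0.0526·9.19 + 0.2763·3.58 + 0.1250·7.42 ≈ 4.6963...
→ 4.70.

4.70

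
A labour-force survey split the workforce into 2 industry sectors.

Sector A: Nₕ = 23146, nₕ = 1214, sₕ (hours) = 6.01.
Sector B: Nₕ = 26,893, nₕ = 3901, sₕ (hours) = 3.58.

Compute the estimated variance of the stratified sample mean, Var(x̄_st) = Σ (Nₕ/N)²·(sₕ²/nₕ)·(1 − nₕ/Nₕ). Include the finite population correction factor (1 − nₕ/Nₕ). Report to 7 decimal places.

0.0068434

N = 50039. Term for each stratum: Wₕ²sₕ²/nₕ·(1−nₕ/Nₕ).
Var(x̄_st) = 0.0060320815 + 0.0008113138 = 0.0068433953 → 0.0068434.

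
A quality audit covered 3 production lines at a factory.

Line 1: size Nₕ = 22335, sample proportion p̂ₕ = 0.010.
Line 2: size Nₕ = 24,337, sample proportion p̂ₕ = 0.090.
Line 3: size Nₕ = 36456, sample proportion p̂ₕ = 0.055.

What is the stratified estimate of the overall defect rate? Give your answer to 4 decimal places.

N = 22335 + 24337 + 36456 = 83128.
Overall proportion = Σ (Nₕ/N)·p̂ₕ.
Σ Nₕp̂ₕ = 223.35 + 2190.33 + 2005.08 = 4418.76.
4418.76 / 83128 = 0.053156... → 0.0532.

0.0532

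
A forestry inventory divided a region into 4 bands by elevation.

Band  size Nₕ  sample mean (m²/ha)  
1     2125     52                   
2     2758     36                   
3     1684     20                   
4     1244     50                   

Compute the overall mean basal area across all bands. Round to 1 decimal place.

N = 7811; weights Wₕ = Nₕ/N = (0.2721, 0.3531, 0.2156, 0.1593).
x̄_st = Σ Wₕ·x̄ₕ = 0.2721·52 + 0.3531·36 + 0.2156·20 + 0.1593·50 ≈ 39.133...
→ 39.1.

39.1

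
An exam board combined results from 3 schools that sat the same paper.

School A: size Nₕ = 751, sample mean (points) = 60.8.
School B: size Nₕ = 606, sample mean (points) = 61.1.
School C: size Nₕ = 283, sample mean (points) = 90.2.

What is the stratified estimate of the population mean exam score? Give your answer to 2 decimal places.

65.98

N = 751 + 606 + 283 = 1640.
Weight each subgroup mean by Nₕ/N and sum.
Σ Nₕx̄ₕ = 751·60.8 + 606·61.1 + 283·90.2 = 45660.8 + 37026.6 + 25526.6 = 108214.
Divide by N: 108214 / 1640 = 65.9841... → 65.98.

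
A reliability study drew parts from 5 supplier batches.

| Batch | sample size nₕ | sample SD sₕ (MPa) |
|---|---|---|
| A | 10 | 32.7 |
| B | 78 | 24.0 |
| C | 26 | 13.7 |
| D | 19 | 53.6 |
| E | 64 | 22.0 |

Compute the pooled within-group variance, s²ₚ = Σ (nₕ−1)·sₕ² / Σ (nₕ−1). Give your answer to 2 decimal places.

733.71

Degrees of freedom: 9 + 77 + 25 + 18 + 63 = 192.
Σ(nₕ−1)sₕ² = 9·1069.29 + 77·576 + 25·187.69 + 18·2872.96 + 63·484 = 140873.14.
s²ₚ = 140873.14 / 192 = 733.7143... → 733.71.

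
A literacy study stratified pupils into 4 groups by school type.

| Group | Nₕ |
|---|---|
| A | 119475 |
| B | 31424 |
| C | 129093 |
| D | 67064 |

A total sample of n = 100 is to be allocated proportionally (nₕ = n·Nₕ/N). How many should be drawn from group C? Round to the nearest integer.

Share of group C = 129093/347056 = 0.37197.
Allocate 100 × 0.37197 = 37.197... → 37.

37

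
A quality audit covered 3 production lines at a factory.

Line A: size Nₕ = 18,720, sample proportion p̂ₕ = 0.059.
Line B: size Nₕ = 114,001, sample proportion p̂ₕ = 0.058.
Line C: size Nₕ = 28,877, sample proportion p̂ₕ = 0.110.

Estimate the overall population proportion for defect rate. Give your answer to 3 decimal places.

0.067

N = 18720 + 114001 + 28877 = 161598.
Overall proportion = Σ (Nₕ/N)·p̂ₕ.
Σ Nₕp̂ₕ = 1104.48 + 6612.058 + 3176.47 = 10893.008.
10893.008 / 161598 = 0.06741... → 0.067.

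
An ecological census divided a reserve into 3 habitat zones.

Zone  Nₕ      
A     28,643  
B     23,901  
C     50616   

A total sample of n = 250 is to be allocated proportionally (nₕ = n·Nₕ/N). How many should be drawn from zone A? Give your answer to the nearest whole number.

69

Share of zone A = 28643/103160 = 0.27766.
Allocate 250 × 0.27766 = 69.414... → 69.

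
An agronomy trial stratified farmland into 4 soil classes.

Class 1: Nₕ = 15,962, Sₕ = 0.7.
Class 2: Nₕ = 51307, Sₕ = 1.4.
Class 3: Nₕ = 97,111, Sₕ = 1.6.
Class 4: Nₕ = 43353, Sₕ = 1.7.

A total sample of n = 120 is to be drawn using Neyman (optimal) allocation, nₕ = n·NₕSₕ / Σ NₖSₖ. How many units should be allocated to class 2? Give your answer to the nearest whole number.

1: NₕSₕ = 15962·0.7 = 11173.4
2: NₕSₕ = 51307·1.4 = 71829.8
3: NₕSₕ = 97111·1.6 = 155377.6
4: NₕSₕ = 43353·1.7 = 73700.1
Σ NₕSₕ = 312080.9.
n_2 = 120·71829.8/312080.9 = 27.620... → 28.

28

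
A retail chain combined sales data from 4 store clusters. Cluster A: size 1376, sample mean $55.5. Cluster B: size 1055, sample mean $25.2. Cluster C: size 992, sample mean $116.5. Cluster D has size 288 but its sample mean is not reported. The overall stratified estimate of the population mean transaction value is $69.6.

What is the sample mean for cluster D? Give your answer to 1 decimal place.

138.1

N = 1376 + 1055 + 992 + 288 = 3711.
Overall total = μ·N = 69.6·3711 = 258285.6.
Subtract the known strata: 1376·55.5 + 1055·25.2 + 992·116.5 = 218522.
Remaining total for cluster D: 258285.6 − 218522 = 39763.6.
Divide by its size: 39763.6 / 288 = 138.068... → 138.1.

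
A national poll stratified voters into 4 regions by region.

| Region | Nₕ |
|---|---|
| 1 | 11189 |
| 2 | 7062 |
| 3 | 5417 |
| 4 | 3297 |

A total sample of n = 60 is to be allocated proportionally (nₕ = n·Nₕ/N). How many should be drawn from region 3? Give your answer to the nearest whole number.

N = 11189 + 7062 + 5417 + 3297 = 26965.
n_3 = 60·5417/26965 = 12.053... → 12.

12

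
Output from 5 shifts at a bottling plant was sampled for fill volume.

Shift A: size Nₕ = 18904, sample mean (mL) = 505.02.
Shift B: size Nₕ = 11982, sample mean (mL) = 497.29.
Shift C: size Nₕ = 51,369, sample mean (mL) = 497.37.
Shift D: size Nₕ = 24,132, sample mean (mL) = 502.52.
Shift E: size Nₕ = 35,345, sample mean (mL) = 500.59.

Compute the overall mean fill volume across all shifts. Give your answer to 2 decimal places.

500.06

N = 18904 + 11982 + 51369 + 24132 + 35345 = 141732.
The stratified mean weights each stratum mean by its population share Nₕ/N.
Σ Nₕx̄ₕ = 18904·505.02 + 11982·497.29 + 51369·497.37 + 24132·502.52 + 35345·500.59 = 9546898.08 + 5958528.78 + 25549399.53 + 12126812.64 + 17693353.55 = 70874992.58.
Divide by N: 70874992.58 / 141732 = 500.0634... → 500.06.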